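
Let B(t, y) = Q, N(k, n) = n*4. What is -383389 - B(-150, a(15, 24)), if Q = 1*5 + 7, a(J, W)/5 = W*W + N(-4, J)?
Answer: -383401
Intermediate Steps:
N(k, n) = 4*n
a(J, W) = 5*W**2 + 20*J (a(J, W) = 5*(W*W + 4*J) = 5*(W**2 + 4*J) = 5*W**2 + 20*J)
Q = 12 (Q = 5 + 7 = 12)
B(t, y) = 12
-383389 - B(-150, a(15, 24)) = -383389 - 1*12 = -383389 - 12 = -383401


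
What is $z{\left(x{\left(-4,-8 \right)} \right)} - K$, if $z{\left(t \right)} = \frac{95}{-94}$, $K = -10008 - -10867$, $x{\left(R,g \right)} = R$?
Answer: $- \frac{80841}{94} \approx -860.01$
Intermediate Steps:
$K = 859$ ($K = -10008 + 10867 = 859$)
$z{\left(t \right)} = - \frac{95}{94}$ ($z{\left(t \right)} = 95 \left(- \frac{1}{94}\right) = - \frac{95}{94}$)
$z{\left(x{\left(-4,-8 \right)} \right)} - K = - \frac{95}{94} - 859 = - \frac{80841}{94}$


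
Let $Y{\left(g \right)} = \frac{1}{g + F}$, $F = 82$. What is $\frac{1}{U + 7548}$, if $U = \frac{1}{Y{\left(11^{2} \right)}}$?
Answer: $\frac{1}{7751} \approx 0.00012902$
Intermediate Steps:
$Y{\left(g \right)} = \frac{1}{82 + g}$ ($Y{\left(g \right)} = \frac{1}{g + 82} = \frac{1}{82 + g}$)
$U = 203$ ($U = \frac{1}{\frac{1}{82 + 11^{2}}} = \frac{1}{\frac{1}{82 + 121}} = \frac{1}{\frac{1}{203}} = 203$)
$\frac{1}{U + 7548} = \frac{1}{203 + 7548} = \frac{1}{7751}$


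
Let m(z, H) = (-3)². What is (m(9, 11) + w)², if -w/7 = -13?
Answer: 10000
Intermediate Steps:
w = 91 (w = -7*(-13) = 91)
m(z, H) = 9
(m(9, 11) + w)² = (9 + 91)² = 100² = 10000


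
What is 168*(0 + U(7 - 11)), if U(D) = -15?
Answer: -2520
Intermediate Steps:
168*(0 + U(7 - 11)) = 168*(0 - 15) = 168*(-15) = -2520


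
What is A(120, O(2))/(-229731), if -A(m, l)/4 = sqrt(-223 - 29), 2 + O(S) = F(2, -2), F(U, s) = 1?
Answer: 8*I*sqrt(7)/76577 ≈ 0.0002764*I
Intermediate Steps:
O(S) = -1 (O(S) = -2 + 1 = -1)
A(m, l) = -24*I*sqrt(7) (A(m, l) = -4*sqrt(-223 - 29) = -24*I*sqrt(7))
A(120, O(2))/(-229731) = -24*I*sqrt(7)/(-229731) = -24*I*sqrt(7)*(-1/229731) = 8*I*sqrt(7)/76577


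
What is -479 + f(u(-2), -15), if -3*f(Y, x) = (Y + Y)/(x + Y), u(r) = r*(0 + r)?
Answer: -15799/33 ≈ -478.76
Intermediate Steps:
u(r) = r² (u(r) = r*r = r²)
f(Y, x) = -2*Y/(3*(Y + x)) (f(Y, x) = -(Y + Y)/(3*(x + Y)) = -2*Y/(3*(Y + x)))
-479 + f(u(-2), -15) = -479 - 2*(-2)²/(3*(-2)² + 3*(-15)) = -479 - 2*4/(3*4 - 45) = -479 - 2*4/(12 - 45) = -479 - 2*4/(-33) = -479 - 2*4*(-1/33) = -479 + 8/33 = -15799/33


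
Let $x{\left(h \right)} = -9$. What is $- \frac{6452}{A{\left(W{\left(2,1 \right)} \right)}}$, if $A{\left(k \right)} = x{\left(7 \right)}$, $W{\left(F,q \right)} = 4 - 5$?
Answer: $\frac{6452}{9} \approx 716.89$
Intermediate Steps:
$W{\left(F,q \right)} = -1$ ($W{\left(F,q \right)} = 4 - 5 = -1$)
$A{\left(k \right)} = -9$
$- \frac{6452}{A{\left(W{\left(2,1 \right)} \right)}} = - \frac{6452}{-9} = \left(-6452\right) \left(- \frac{1}{9}\right) = \frac{6452}{9}$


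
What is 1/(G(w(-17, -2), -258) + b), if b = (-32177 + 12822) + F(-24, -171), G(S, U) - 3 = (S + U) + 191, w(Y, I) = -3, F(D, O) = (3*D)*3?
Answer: -1/19638 ≈ -5.0922e-5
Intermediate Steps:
F(D, O) = 9*D
G(S, U) = 194 + S + U (G(S, U) = 3 + ((S + U) + 191) = 3 + (191 + S + U) = 194 + S + U)
b = -19571 (b = (-32177 + 12822) + 9*(-24) = -19355 - 216 = -19571)
1/(G(w(-17, -2), -258) + b) = 1/((194 - 3 - 258) - 19571) = 1/(-67 - 19571) = 1/(-19638) = -1/19638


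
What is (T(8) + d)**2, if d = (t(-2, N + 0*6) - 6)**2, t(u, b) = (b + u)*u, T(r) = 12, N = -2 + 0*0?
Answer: 256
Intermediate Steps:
N = -2 (N = -2 + 0 = -2)
t(u, b) = u*(b + u)
d = 4 (d = (-2*((-2 + 0*6) - 2) - 6)**2 = (-2*((-2 + 0) - 2) - 6)**2 = (-2*(-2 - 2) - 6)**2 = (-2*(-4) - 6)**2 = (8 - 6)**2 = 2**2 = 4)
(T(8) + d)**2 = (12 + 4)**2 = 16**2 = 256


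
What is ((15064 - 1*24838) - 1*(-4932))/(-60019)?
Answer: 4842/60019 ≈ 0.080674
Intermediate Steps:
((15064 - 1*24838) - 1*(-4932))/(-60019) = ((15064 - 24838) + 4932)*(-1/60019) = (-9774 + 4932)*(-1/60019) = -4842*(-1/60019) = 4842/60019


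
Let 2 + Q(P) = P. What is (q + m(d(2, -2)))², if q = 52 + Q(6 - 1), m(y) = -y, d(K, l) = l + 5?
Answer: 2704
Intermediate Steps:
d(K, l) = 5 + l
Q(P) = -2 + P
q = 55 (q = 52 + (-2 + (6 - 1)) = 52 + (-2 + 5) = 52 + 3 = 55)
(q + m(d(2, -2)))² = (55 - (5 - 2))² = (55 - 1*3)² = (55 - 3)² = 52² = 2704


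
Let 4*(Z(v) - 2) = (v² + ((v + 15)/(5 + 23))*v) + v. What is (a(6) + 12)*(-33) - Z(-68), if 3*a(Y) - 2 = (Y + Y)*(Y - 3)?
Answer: -55641/28 ≈ -1987.2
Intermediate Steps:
a(Y) = ⅔ + 2*Y*(-3 + Y)/3 (a(Y) = ⅔ + ((Y + Y)*(Y - 3))/3 = ⅔ + ((2*Y)*(-3 + Y))/3 = ⅔ + (2*Y*(-3 + Y))/3 = ⅔ + 2*Y*(-3 + Y)/3)
Z(v) = 2 + v/4 + v²/4 + v*(15/28 + v/28)/4 (Z(v) = 2 + ((v² + ((v + 15)/(5 + 23))*v) + v)/4 = 2 + ((v² + ((15 + v)/28)*v) + v)/4 = 2 + ((v² + ((15 + v)*(1/28))*v) + v)/4 = 2 + ((v² + (15/28 + v/28)*v) + v)/4 = 2 + ((v² + v*(15/28 + v/28)) + v)/4 = 2 + (v + v² + v*(15/28 + v/28))/4 = 2 + (v/4 + v²/4 + v*(15/28 + v/28)/4) = 2 + v/4 + v²/4 + v*(15/28 + v/28)/4)
(a(6) + 12)*(-33) - Z(-68) = ((⅔ - 2*6 + (⅔)*6²) + 12)*(-33) - (2 + (29/112)*(-68)² + (43/112)*(-68)) = ((⅔ - 12 + (⅔)*36) + 12)*(-33) - (2 + (29/112)*4624 - 731/28) = ((⅔ - 12 + 24) + 12)*(-33) - (2 + 8381/7 - 731/28) = (38/3 + 12)*(-33) - 1*32849/28 = (74/3)*(-33) - 32849/28 = -814 - 32849/28 = -55641/28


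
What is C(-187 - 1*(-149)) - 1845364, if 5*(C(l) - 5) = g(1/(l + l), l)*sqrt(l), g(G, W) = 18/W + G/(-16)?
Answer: -1845359 - 115*I*sqrt(38)/1216 ≈ -1.8454e+6 - 0.58298*I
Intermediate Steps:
g(G, W) = 18/W - G/16 (g(G, W) = 18/W + G*(-1/16) = 18/W - G/16)
C(l) = 5 + 115/(32*sqrt(l)) (C(l) = 5 + ((18/l - 1/(16*(l + l)))*sqrt(l))/5 = 5 + ((18/l - 1/(2*l)/16)*sqrt(l))/5 = 5 + ((18/l - 1/(32*l))*sqrt(l))/5 = 5 + ((575/(32*l))*sqrt(l))/5 = 5 + (575/(32*sqrt(l)))/5 = 5 + 115/(32*sqrt(l)))
C(-187 - 1*(-149)) - 1845364 = (5 + 115/(32*sqrt(-187 - 1*(-149)))) - 1845364 = (5 + 115/(32*sqrt(-187 + 149))) - 1845364 = (5 + 115/(32*sqrt(-38))) - 1845364 = (5 + 115*(-I*sqrt(38)/38)/32) - 1845364 = (5 - 115*I*sqrt(38)/1216) - 1845364 = -1845359 - 115*I*sqrt(38)/1216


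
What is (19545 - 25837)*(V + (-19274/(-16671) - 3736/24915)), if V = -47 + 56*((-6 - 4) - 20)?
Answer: 136689939424324/12586605 ≈ 1.0860e+7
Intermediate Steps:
V = -1727 (V = -47 + 56*(-10 - 20) = -47 + 56*(-30) = -47 - 1680 = -1727)
(19545 - 25837)*(V + (-19274/(-16671) - 3736/24915)) = (19545 - 25837)*(-1727 + (-19274/(-16671) - 3736/24915)) = -6292*(-1727 + (-19274*(-1/16671) - 3736*1/24915)) = -6292*(-1727 + (19274/16671 - 3736/24915)) = -6292*(-1727 + 139309618/138452655) = -6292*(-238968425567/138452655) = 136689939424324/12586605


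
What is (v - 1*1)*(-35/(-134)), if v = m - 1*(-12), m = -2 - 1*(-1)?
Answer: 175/67 ≈ 2.6119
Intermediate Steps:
m = -1 (m = -2 + 1 = -1)
v = 11 (v = -1 - 1*(-12) = -1 + 12 = 11)
(v - 1*1)*(-35/(-134)) = (11 - 1*1)*(-35/(-134)) = (11 - 1)*(-35*(-1/134)) = 10*(35/134) = 175/67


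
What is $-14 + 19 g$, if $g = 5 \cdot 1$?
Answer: $81$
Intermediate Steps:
$g = 5$
$-14 + 19 g = -14 + 19 \cdot 5 = -14 + 95 = 81$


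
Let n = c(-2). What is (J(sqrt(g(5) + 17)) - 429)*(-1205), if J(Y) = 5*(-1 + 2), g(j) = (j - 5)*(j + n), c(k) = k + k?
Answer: 510920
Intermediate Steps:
c(k) = 2*k
n = -4 (n = 2*(-2) = -4)
g(j) = (-5 + j)*(-4 + j) (g(j) = (j - 5)*(j - 4) = (-5 + j)*(-4 + j))
J(Y) = 5 (J(Y) = 5*1 = 5)
(J(sqrt(g(5) + 17)) - 429)*(-1205) = (5 - 429)*(-1205) = -424*(-1205) = 510920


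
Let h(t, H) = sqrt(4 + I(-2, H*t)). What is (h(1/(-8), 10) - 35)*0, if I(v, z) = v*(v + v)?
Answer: 0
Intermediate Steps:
I(v, z) = 2*v**2 (I(v, z) = v*(2*v) = 2*v**2)
h(t, H) = 2*sqrt(3) (h(t, H) = sqrt(4 + 2*(-2)**2) = sqrt(4 + 2*4) = sqrt(4 + 8) = sqrt(12) = 2*sqrt(3))
(h(1/(-8), 10) - 35)*0 = (2*sqrt(3) - 35)*0 = (-35 + 2*sqrt(3))*0 = 0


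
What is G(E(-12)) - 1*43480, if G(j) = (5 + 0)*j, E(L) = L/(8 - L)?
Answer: -43483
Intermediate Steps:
G(j) = 5*j
G(E(-12)) - 1*43480 = 5*(-1*(-12)/(-8 - 12)) - 1*43480 = 5*(-1*(-12)/(-20)) - 43480 = 5*(-1*(-12)*(-1/20)) - 43480 = 5*(-⅗) - 43480 = -3 - 43480 = -43483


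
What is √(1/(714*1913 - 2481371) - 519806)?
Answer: I*√646802771496466015/1115489 ≈ 720.98*I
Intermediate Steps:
√(1/(714*1913 - 2481371) - 519806) = √(1/(1365882 - 2481371) - 519806) = √(1/(-1115489) - 519806) = √(-1/1115489 - 519806) = √(-579837875135/1115489) = I*√646802771496466015/1115489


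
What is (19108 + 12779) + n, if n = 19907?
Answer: 51794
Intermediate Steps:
(19108 + 12779) + n = (19108 + 12779) + 19907 = 31887 + 19907 = 51794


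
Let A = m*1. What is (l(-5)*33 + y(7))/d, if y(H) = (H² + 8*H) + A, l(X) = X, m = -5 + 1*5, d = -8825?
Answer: 12/1765 ≈ 0.0067989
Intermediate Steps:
m = 0 (m = -5 + 5 = 0)
A = 0 (A = 0*1 = 0)
y(H) = H² + 8*H (y(H) = (H² + 8*H) + 0 = H² + 8*H)
(l(-5)*33 + y(7))/d = (-5*33 + 7*(8 + 7))/(-8825) = (-165 + 7*15)*(-1/8825) = (-165 + 105)*(-1/8825) = -60*(-1/8825) = 12/1765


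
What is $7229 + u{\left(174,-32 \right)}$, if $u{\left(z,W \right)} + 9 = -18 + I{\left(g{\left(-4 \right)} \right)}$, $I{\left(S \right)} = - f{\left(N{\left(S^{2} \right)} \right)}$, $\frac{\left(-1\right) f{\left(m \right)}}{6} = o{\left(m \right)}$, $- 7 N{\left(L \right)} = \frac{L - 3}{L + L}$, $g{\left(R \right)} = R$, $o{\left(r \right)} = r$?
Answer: $\frac{806585}{112} \approx 7201.6$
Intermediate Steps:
$N{\left(L \right)} = - \frac{-3 + L}{14 L}$ ($N{\left(L \right)} = - \frac{\left(L - 3\right) \frac{1}{L + L}}{7} = - \frac{\left(-3 + L\right) \frac{1}{2 L}}{7} = - \frac{\frac{1}{2} \frac{1}{L} \left(-3 + L\right)}{7} = - \frac{-3 + L}{14 L}$)
$f{\left(m \right)} = - 6 m$
$I{\left(S \right)} = \frac{3 \left(3 - S^{2}\right)}{7 S^{2}}$ ($I{\left(S \right)} = - \left(-6\right) \frac{3 - S^{2}}{14 S^{2}} = - \frac{\left(-3\right) \left(3 - S^{2}\right)}{7 S^{2}} = \frac{3 \left(3 - S^{2}\right)}{7 S^{2}}$)
$u{\left(z,W \right)} = - \frac{3063}{112}$ ($u{\left(z,W \right)} = -9 - \left(\frac{129}{7} - \frac{9}{112}\right) = -9 + \left(-18 + \left(- \frac{3}{7} + \frac{9}{7} \cdot \frac{1}{16}\right)\right) = -9 + \left(-18 + \left(- \frac{3}{7} + \frac{9}{112}\right)\right) = -9 - \frac{2055}{112} = - \frac{3063}{112}$)
$7229 + u{\left(174,-32 \right)} = 7229 - \frac{3063}{112} = \frac{806585}{112}$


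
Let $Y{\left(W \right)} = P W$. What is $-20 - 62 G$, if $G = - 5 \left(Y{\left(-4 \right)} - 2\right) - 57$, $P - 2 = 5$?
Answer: $-5786$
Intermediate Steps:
$P = 7$ ($P = 2 + 5 = 7$)
$Y{\left(W \right)} = 7 W$
$G = 93$ ($G = - 5 \left(7 \left(-4\right) - 2\right) - 57 = - 5 \left(-28 - 2\right) - 57 = \left(-5\right) \left(-30\right) - 57 = 150 - 57 = 93$)
$-20 - 62 G = -20 - 5766 = -5786$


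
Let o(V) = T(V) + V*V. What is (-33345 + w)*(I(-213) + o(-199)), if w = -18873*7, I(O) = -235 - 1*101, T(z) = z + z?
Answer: -6430778352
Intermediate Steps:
T(z) = 2*z
I(O) = -336 (I(O) = -235 - 101 = -336)
o(V) = V² + 2*V (o(V) = 2*V + V*V = 2*V + V² = V² + 2*V)
w = -132111
(-33345 + w)*(I(-213) + o(-199)) = (-33345 - 132111)*(-336 - 199*(2 - 199)) = -165456*(-336 - 199*(-197)) = -165456*(-336 + 39203) = -165456*38867 = -6430778352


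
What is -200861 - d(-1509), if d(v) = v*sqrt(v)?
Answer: -200861 + 1509*I*sqrt(1509) ≈ -2.0086e+5 + 58618.0*I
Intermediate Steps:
d(v) = v**(3/2)
-200861 - d(-1509) = -200861 - (-1509)**(3/2) = -200861 - (-1509)*I*sqrt(1509) = -200861 + 1509*I*sqrt(1509)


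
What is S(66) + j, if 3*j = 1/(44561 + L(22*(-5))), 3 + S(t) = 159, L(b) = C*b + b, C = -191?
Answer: 30635749/196383 ≈ 156.00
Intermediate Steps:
L(b) = -190*b (L(b) = -191*b + b = -190*b)
S(t) = 156 (S(t) = -3 + 159 = 156)
j = 1/196383 (j = 1/(3*(44561 - 4180*(-5))) = 1/(3*(44561 - 190*(-110))) = 1/(3*(44561 + 20900)) = (⅓)/65461 = (⅓)*(1/65461) = 1/196383 ≈ 5.0921e-6)
S(66) + j = 156 + 1/196383 = 30635749/196383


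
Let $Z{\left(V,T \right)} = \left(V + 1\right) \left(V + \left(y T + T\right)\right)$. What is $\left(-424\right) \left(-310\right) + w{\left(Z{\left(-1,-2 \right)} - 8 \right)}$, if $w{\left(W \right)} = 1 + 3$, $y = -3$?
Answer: $131444$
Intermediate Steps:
$Z{\left(V,T \right)} = \left(1 + V\right) \left(V - 2 T\right)$ ($Z{\left(V,T \right)} = \left(V + 1\right) \left(V + \left(- 3 T + T\right)\right) = \left(1 + V\right) \left(V - 2 T\right)$)
$w{\left(W \right)} = 4$
$\left(-424\right) \left(-310\right) + w{\left(Z{\left(-1,-2 \right)} - 8 \right)} = \left(-424\right) \left(-310\right) + 4 = 131440 + 4 = 131444$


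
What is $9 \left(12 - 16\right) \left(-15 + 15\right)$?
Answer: $0$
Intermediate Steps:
$9 \left(12 - 16\right) \left(-15 + 15\right) = 9 \left(\left(-4\right) 0\right) = 9 \cdot 0 = 0$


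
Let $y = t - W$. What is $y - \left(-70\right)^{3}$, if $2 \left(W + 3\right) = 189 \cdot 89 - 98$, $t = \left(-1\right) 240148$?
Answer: $\frac{188987}{2} \approx 94494.0$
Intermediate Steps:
$t = -240148$
$W = \frac{16717}{2}$ ($W = -3 + \frac{189 \cdot 89 - 98}{2} = -3 + \frac{16821 - 98}{2} = -3 + \frac{1}{2} \cdot 16723 = -3 + \frac{16723}{2} = \frac{16717}{2} \approx 8358.5$)
$y = - \frac{497013}{2}$ ($y = -240148 - \frac{16717}{2} = - \frac{497013}{2} \approx -2.4851 \cdot 10^{5}$)
$y - \left(-70\right)^{3} = - \frac{497013}{2} - \left(-70\right)^{3} = - \frac{497013}{2} - -343000 = - \frac{497013}{2} + 343000 = \frac{188987}{2}$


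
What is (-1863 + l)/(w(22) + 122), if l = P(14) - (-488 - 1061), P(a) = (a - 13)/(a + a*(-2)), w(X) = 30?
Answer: -4397/2128 ≈ -2.0663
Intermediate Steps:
P(a) = -(-13 + a)/a (P(a) = (-13 + a)/(a - 2*a) = (-13 + a)/((-a)) = (-13 + a)*(-1/a) = -(-13 + a)/a)
l = 21685/14 (l = (13 - 1*14)/14 - (-488 - 1061) = (13 - 14)/14 - 1*(-1549) = (1/14)*(-1) + 1549 = -1/14 + 1549 = 21685/14 ≈ 1548.9)
(-1863 + l)/(w(22) + 122) = (-1863 + 21685/14)/(30 + 122) = -4397/14/152 = -4397/14*1/152 = -4397/2128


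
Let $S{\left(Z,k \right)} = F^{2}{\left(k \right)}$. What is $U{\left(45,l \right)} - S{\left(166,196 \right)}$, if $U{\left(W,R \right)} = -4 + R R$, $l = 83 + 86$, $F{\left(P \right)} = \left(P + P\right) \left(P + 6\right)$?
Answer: $-6270077299$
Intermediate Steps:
$F{\left(P \right)} = 2 P \left(6 + P\right)$
$S{\left(Z,k \right)} = 4 k^{2} \left(6 + k\right)^{2}$ ($S{\left(Z,k \right)} = \left(2 k \left(6 + k\right)\right)^{2} = 4 k^{2} \left(6 + k\right)^{2}$)
$l = 169$
$U{\left(W,R \right)} = -4 + R^{2}$
$U{\left(45,l \right)} - S{\left(166,196 \right)} = \left(-4 + 169^{2}\right) - 4 \cdot 196^{2} \left(6 + 196\right)^{2} = \left(-4 + 28561\right) - 4 \cdot 38416 \cdot 202^{2} = 28557 - 4 \cdot 38416 \cdot 40804 = 28557 - 6270105856 = -6270077299$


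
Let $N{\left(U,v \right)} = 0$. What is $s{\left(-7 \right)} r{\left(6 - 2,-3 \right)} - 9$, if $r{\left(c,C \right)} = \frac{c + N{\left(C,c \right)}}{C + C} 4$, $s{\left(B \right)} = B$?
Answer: $\frac{29}{3} \approx 9.6667$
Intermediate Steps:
$r{\left(c,C \right)} = \frac{2 c}{C}$ ($r{\left(c,C \right)} = \frac{c + 0}{C + C} 4 = \frac{c}{2 C} 4 = \frac{2 c}{C}$)
$s{\left(-7 \right)} r{\left(6 - 2,-3 \right)} - 9 = - 7 \frac{2 \left(6 - 2\right)}{-3} - 9 = - 7 \cdot 2 \cdot 4 \left(- \frac{1}{3}\right) - 9 = \left(-7\right) \left(- \frac{8}{3}\right) - 9 = \frac{56}{3} - 9 = \frac{29}{3}$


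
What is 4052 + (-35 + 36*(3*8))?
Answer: 4881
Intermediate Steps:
4052 + (-35 + 36*(3*8)) = 4052 + (-35 + 36*24) = 4052 + (-35 + 864) = 4052 + 829 = 4881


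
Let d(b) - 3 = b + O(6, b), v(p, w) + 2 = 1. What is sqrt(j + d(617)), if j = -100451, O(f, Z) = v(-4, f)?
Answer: 2*I*sqrt(24958) ≈ 315.96*I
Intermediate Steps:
v(p, w) = -1 (v(p, w) = -2 + 1 = -1)
O(f, Z) = -1
d(b) = 2 + b (d(b) = 3 + (b - 1) = 3 + (-1 + b) = 2 + b)
sqrt(j + d(617)) = sqrt(-100451 + (2 + 617)) = sqrt(-100451 + 619) = sqrt(-99832) = 2*I*sqrt(24958)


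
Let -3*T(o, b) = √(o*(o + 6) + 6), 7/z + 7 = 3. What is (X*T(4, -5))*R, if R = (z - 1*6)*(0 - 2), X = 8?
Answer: -124*√46/3 ≈ -280.34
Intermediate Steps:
z = -7/4 (z = 7/(-7 + 3) = 7/(-4) = 7*(-¼) = -7/4 ≈ -1.7500)
T(o, b) = -√(6 + o*(6 + o))/3 (T(o, b) = -√(o*(o + 6) + 6)/3 = -√(o*(6 + o) + 6)/3 = -√(6 + o*(6 + o))/3)
R = 31/2 (R = (-7/4 - 1*6)*(0 - 2) = (-7/4 - 6)*(-2) = -31/4*(-2) = 31/2 ≈ 15.500)
(X*T(4, -5))*R = (8*(-√(6 + 4² + 6*4)/3))*(31/2) = (8*(-√(6 + 16 + 24)/3))*(31/2) = (8*(-√46/3))*(31/2) = -8*√46/3*(31/2) = -124*√46/3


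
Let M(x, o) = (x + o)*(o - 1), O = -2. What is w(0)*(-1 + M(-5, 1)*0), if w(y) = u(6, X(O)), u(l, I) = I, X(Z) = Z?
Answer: 2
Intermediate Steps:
M(x, o) = (-1 + o)*(o + x) (M(x, o) = (o + x)*(-1 + o) = (-1 + o)*(o + x))
w(y) = -2
w(0)*(-1 + M(-5, 1)*0) = -2*(-1 + (1**2 - 1*1 - 1*(-5) + 1*(-5))*0) = -2*(-1 + (1 - 1 + 5 - 5)*0) = -2*(-1 + 0*0) = -2*(-1 + 0) = -2*(-1) = 2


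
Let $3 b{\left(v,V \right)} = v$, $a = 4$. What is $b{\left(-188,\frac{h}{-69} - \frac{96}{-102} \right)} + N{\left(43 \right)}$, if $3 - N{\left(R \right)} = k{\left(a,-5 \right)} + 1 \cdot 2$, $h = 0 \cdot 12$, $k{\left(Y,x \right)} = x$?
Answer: $- \frac{170}{3} \approx -56.667$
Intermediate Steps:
$h = 0$
$N{\left(R \right)} = 6$ ($N{\left(R \right)} = 3 - \left(-5 + 1 \cdot 2\right) = 3 - \left(-5 + 2\right) = 3 - -3 = 3 + 3 = 6$)
$b{\left(v,V \right)} = \frac{v}{3}$
$b{\left(-188,\frac{h}{-69} - \frac{96}{-102} \right)} + N{\left(43 \right)} = \frac{1}{3} \left(-188\right) + 6 = - \frac{188}{3} + 6 = - \frac{170}{3}$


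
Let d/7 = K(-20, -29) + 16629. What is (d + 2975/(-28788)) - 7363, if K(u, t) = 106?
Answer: 3160401241/28788 ≈ 1.0978e+5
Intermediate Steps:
d = 117145 (d = 7*(106 + 16629) = 7*16735 = 117145)
(d + 2975/(-28788)) - 7363 = (117145 + 2975/(-28788)) - 7363 = (117145 + 2975*(-1/28788)) - 7363 = (117145 - 2975/28788) - 7363 = 3372367285/28788 - 7363 = 3160401241/28788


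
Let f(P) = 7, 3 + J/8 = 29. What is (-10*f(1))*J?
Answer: -14560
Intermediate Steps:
J = 208 (J = -24 + 8*29 = -24 + 232 = 208)
(-10*f(1))*J = -10*7*208 = -70*208 = -14560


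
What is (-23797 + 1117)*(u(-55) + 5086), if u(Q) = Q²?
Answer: -183957480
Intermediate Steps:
(-23797 + 1117)*(u(-55) + 5086) = (-23797 + 1117)*((-55)² + 5086) = -22680*(3025 + 5086) = -22680*8111 = -183957480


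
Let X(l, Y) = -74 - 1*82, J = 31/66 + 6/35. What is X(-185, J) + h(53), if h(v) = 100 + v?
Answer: -3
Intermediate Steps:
J = 1481/2310 (J = 31*(1/66) + 6*(1/35) = 31/66 + 6/35 = 1481/2310 ≈ 0.64113)
X(l, Y) = -156 (X(l, Y) = -74 - 82 = -156)
X(-185, J) + h(53) = -156 + (100 + 53) = -156 + 153 = -3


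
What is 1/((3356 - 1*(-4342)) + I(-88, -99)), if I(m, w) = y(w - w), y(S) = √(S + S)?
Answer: 1/7698 ≈ 0.00012990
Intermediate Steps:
y(S) = √2*√S (y(S) = √(2*S) = √2*√S)
I(m, w) = 0 (I(m, w) = √2*√(w - w) = √2*√0 = √2*0 = 0)
1/((3356 - 1*(-4342)) + I(-88, -99)) = 1/((3356 - 1*(-4342)) + 0) = 1/((3356 + 4342) + 0) = 1/(7698 + 0) = 1/7698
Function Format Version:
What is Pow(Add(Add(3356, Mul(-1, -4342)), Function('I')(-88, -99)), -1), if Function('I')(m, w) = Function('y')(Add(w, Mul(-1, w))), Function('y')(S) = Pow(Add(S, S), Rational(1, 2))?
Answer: Rational(1, 7698) ≈ 0.00012990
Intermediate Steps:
Function('y')(S) = Mul(Pow(2, Rational(1, 2)), Pow(S, Rational(1, 2))) (Function('y')(S) = Pow(Mul(2, S), Rational(1, 2)) = Mul(Pow(2, Rational(1, 2)), Pow(S, Rational(1, 2))))
Function('I')(m, w) = 0 (Function('I')(m, w) = Mul(Pow(2, Rational(1, 2)), Pow(Add(w, Mul(-1, w)), Rational(1, 2))) = Mul(Pow(2, Rational(1, 2)), Pow(0, Rational(1, 2))) = Mul(Pow(2, Rational(1, 2)), 0) = 0)
Pow(Add(Add(3356, Mul(-1, -4342)), Function('I')(-88, -99)), -1) = Pow(Add(Add(3356, Mul(-1, -4342)), 0), -1) = Pow(Add(Add(3356, 4342), 0), -1) = Pow(Add(7698, 0), -1) = Pow(7698, -1) = Rational(1, 7698)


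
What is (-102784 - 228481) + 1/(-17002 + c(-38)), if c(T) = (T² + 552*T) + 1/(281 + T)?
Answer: -2940891497908/8877761 ≈ -3.3127e+5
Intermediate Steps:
c(T) = T² + 1/(281 + T) + 552*T
(-102784 - 228481) + 1/(-17002 + c(-38)) = (-102784 - 228481) + 1/(-17002 + (1 + (-38)³ + 833*(-38)² + 155112*(-38))/(281 - 38)) = -331265 + 1/(-17002 + (1 - 54872 + 833*1444 - 5894256)/243) = -331265 + 1/(-17002 + (1 - 54872 + 1202852 - 5894256)/243) = -331265 + 1/(-17002 + (1/243)*(-4746275)) = -331265 + 1/(-17002 - 4746275/243) = -331265 + 1/(-8877761/243) = -331265 - 243/8877761 = -2940891497908/8877761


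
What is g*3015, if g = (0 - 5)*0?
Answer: 0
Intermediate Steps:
g = 0 (g = -5*0 = 0)
g*3015 = 0*3015 = 0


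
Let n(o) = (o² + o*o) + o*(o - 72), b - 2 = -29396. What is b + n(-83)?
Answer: -2751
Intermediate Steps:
b = -29394 (b = 2 - 29396 = -29394)
n(o) = 2*o² + o*(-72 + o) (n(o) = (o² + o²) + o*(-72 + o) = 2*o² + o*(-72 + o))
b + n(-83) = -29394 + 3*(-83)*(-24 - 83) = -29394 + 3*(-83)*(-107) = -29394 + 26643 = -2751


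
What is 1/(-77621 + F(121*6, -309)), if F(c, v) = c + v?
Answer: -1/77204 ≈ -1.2953e-5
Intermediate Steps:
1/(-77621 + F(121*6, -309)) = 1/(-77621 + (121*6 - 309)) = 1/(-77621 + (726 - 309)) = 1/(-77621 + 417) = 1/(-77204) = -1/77204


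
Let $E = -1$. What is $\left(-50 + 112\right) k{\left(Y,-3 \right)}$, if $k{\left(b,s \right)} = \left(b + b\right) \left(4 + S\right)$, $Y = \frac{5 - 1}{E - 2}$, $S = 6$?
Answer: $- \frac{4960}{3} \approx -1653.3$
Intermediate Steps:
$Y = - \frac{4}{3}$ ($Y = \frac{5 - 1}{-1 - 2} = \frac{4}{-3} = 4 \left(- \frac{1}{3}\right) = - \frac{4}{3} \approx -1.3333$)
$k{\left(b,s \right)} = 20 b$ ($k{\left(b,s \right)} = \left(b + b\right) \left(4 + 6\right) = 2 b 10 = 20 b$)
$\left(-50 + 112\right) k{\left(Y,-3 \right)} = \left(-50 + 112\right) 20 \left(- \frac{4}{3}\right) = 62 \left(- \frac{80}{3}\right) = - \frac{4960}{3}$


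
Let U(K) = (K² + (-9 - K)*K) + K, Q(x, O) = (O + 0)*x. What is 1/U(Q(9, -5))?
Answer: 1/360 ≈ 0.0027778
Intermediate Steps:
Q(x, O) = O*x
U(K) = K + K² + K*(-9 - K) (U(K) = (K² + K*(-9 - K)) + K = K + K² + K*(-9 - K))
1/U(Q(9, -5)) = 1/(-(-40)*9) = 1/(-8*(-45)) = 1/360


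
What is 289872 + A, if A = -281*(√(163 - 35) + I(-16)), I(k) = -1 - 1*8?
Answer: 292401 - 2248*√2 ≈ 2.8922e+5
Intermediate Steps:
I(k) = -9 (I(k) = -1 - 8 = -9)
A = 2529 - 2248*√2 (A = -281*(√(163 - 35) - 9) = -281*(√128 - 9) = -281*(8*√2 - 9) = -281*(-9 + 8*√2) = 2529 - 2248*√2 ≈ -650.15)
289872 + A = 289872 + (2529 - 2248*√2) = 292401 - 2248*√2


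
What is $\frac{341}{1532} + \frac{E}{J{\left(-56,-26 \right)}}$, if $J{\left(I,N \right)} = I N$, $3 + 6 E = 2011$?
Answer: $\frac{94613}{209118} \approx 0.45244$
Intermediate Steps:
$E = \frac{1004}{3}$ ($E = - \frac{1}{2} + \frac{1}{6} \cdot 2011 = - \frac{1}{2} + \frac{2011}{6} = \frac{1004}{3} \approx 334.67$)
$\frac{341}{1532} + \frac{E}{J{\left(-56,-26 \right)}} = \frac{341}{1532} + \frac{1004}{3 \left(\left(-56\right) \left(-26\right)\right)} = 341 \cdot \frac{1}{1532} + \frac{1004}{3 \cdot 1456} = \frac{341}{1532} + \frac{1004}{3} \cdot \frac{1}{1456} = \frac{341}{1532} + \frac{251}{1092} = \frac{94613}{209118}$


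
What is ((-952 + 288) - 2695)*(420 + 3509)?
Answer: -13197511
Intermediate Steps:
((-952 + 288) - 2695)*(420 + 3509) = (-664 - 2695)*3929 = -3359*3929 = -13197511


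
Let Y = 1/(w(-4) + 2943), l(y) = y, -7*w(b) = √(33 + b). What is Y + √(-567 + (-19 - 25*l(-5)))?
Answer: 144207/424401172 + 7*√29/424401172 + I*√461 ≈ 0.00033988 + 21.471*I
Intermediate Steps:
w(b) = -√(33 + b)/7
Y = 1/(2943 - √29/7) (Y = 1/(-√(33 - 4)/7 + 2943) = 1/(-√29/7 + 2943) = 1/(2943 - √29/7) ≈ 0.00033988)
Y + √(-567 + (-19 - 25*l(-5))) = (144207/424401172 + 7*√29/424401172) + √(-567 + (-19 - 25*(-5))) = (144207/424401172 + 7*√29/424401172) + √(-567 + (-19 + 125)) = (144207/424401172 + 7*√29/424401172) + √(-567 + 106) = (144207/424401172 + 7*√29/424401172) + √(-461) = (144207/424401172 + 7*√29/424401172) + I*√461 = 144207/424401172 + 7*√29/424401172 + I*√461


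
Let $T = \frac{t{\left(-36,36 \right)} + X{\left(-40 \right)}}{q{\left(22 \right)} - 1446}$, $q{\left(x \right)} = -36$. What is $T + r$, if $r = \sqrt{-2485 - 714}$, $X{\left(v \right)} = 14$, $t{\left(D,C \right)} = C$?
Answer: $- \frac{25}{741} + i \sqrt{3199} \approx -0.033738 + 56.56 i$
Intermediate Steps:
$T = - \frac{25}{741}$ ($T = \frac{36 + 14}{-36 - 1446} = \frac{50}{-1482} = 50 \left(- \frac{1}{1482}\right) = - \frac{25}{741} \approx -0.033738$)
$r = i \sqrt{3199}$ ($r = \sqrt{-3199} = i \sqrt{3199} \approx 56.56 i$)
$T + r = - \frac{25}{741} + i \sqrt{3199}$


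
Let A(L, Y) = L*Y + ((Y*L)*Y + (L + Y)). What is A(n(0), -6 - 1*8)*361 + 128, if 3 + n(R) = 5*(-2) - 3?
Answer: -1061934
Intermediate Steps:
n(R) = -16 (n(R) = -3 + (5*(-2) - 3) = -3 + (-10 - 3) = -3 - 13 = -16)
A(L, Y) = L + Y + L*Y + L*Y² (A(L, Y) = L*Y + ((L*Y)*Y + (L + Y)) = L*Y + (L*Y² + (L + Y)) = L*Y + (L + Y + L*Y²) = L + Y + L*Y + L*Y²)
A(n(0), -6 - 1*8)*361 + 128 = (-16 + (-6 - 1*8) - 16*(-6 - 1*8) - 16*(-6 - 1*8)²)*361 + 128 = (-16 + (-6 - 8) - 16*(-6 - 8) - 16*(-6 - 8)²)*361 + 128 = (-16 - 14 - 16*(-14) - 16*(-14)²)*361 + 128 = (-16 - 14 + 224 - 16*196)*361 + 128 = (-16 - 14 + 224 - 3136)*361 + 128 = -2942*361 + 128 = -1062062 + 128 = -1061934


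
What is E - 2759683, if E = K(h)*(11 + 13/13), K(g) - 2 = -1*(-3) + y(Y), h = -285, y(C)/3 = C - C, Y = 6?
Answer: -2759623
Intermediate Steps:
y(C) = 0 (y(C) = 3*(C - C) = 3*0 = 0)
K(g) = 5 (K(g) = 2 + (-1*(-3) + 0) = 2 + (3 + 0) = 2 + 3 = 5)
E = 60 (E = 5*(11 + 13/13) = 5*(11 + 13*(1/13)) = 5*(11 + 1) = 5*12 = 60)
E - 2759683 = 60 - 2759683 = -2759623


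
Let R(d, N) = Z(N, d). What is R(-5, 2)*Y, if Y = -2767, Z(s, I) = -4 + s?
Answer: 5534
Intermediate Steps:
R(d, N) = -4 + N
R(-5, 2)*Y = (-4 + 2)*(-2767) = -2*(-2767) = 5534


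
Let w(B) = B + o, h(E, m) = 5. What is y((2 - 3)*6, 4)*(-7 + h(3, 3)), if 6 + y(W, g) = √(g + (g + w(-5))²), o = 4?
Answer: 12 - 2*√13 ≈ 4.7889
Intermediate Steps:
w(B) = 4 + B (w(B) = B + 4 = 4 + B)
y(W, g) = -6 + √(g + (-1 + g)²) (y(W, g) = -6 + √(g + (g + (4 - 5))²) = -6 + √(g + (g - 1)²) = -6 + √(g + (-1 + g)²))
y((2 - 3)*6, 4)*(-7 + h(3, 3)) = (-6 + √(4 + (-1 + 4)²))*(-7 + 5) = (-6 + √(4 + 3²))*(-2) = (-6 + √(4 + 9))*(-2) = (-6 + √13)*(-2) = 12 - 2*√13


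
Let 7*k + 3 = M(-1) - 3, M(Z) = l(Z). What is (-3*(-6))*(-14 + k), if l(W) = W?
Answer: -270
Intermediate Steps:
M(Z) = Z
k = -1 (k = -3/7 + (-1 - 3)/7 = -3/7 + (1/7)*(-4) = -3/7 - 4/7 = -1)
(-3*(-6))*(-14 + k) = (-3*(-6))*(-14 - 1) = 18*(-15) = -270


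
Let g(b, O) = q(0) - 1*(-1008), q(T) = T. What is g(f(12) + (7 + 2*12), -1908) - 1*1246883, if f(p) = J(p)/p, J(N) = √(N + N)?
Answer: -1245875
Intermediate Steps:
J(N) = √2*√N (J(N) = √(2*N) = √2*√N)
f(p) = √2/√p (f(p) = (√2*√p)/p = √2/√p)
g(b, O) = 1008 (g(b, O) = 0 - 1*(-1008) = 0 + 1008 = 1008)
g(f(12) + (7 + 2*12), -1908) - 1*1246883 = 1008 - 1*1246883 = 1008 - 1246883 = -1245875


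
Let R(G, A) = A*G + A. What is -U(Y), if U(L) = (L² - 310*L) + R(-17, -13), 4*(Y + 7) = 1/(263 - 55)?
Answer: -1679758081/692224 ≈ -2426.6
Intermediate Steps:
R(G, A) = A + A*G
Y = -5823/832 (Y = -7 + 1/(4*(263 - 55)) = -7 + (¼)/208 = -7 + (¼)*(1/208) = -7 + 1/832 = -5823/832 ≈ -6.9988)
U(L) = 208 + L² - 310*L (U(L) = (L² - 310*L) - 13*(1 - 17) = (L² - 310*L) - 13*(-16) = (L² - 310*L) + 208 = 208 + L² - 310*L)
-U(Y) = -(208 + (-5823/832)² - 310*(-5823/832)) = -(208 + 33907329/692224 + 902565/416) = -1*1679758081/692224 = -1679758081/692224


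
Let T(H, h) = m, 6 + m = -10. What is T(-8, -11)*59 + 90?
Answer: -854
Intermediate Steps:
m = -16 (m = -6 - 10 = -16)
T(H, h) = -16
T(-8, -11)*59 + 90 = -16*59 + 90 = -944 + 90 = -854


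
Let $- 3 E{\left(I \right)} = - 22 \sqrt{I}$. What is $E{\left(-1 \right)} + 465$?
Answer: $465 + \frac{22 i}{3} \approx 465.0 + 7.3333 i$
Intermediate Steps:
$E{\left(I \right)} = \frac{22 \sqrt{I}}{3}$ ($E{\left(I \right)} = - \frac{\left(-22\right) \sqrt{I}}{3} = \frac{22 \sqrt{I}}{3}$)
$E{\left(-1 \right)} + 465 = \frac{22 \sqrt{-1}}{3} + 465 = \frac{22 i}{3} + 465 = 465 + \frac{22 i}{3}$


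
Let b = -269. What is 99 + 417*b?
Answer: -112074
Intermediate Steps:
99 + 417*b = 99 + 417*(-269) = 99 - 112173 = -112074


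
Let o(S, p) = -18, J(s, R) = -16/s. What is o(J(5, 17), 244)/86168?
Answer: -9/43084 ≈ -0.00020889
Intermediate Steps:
o(J(5, 17), 244)/86168 = -18/86168 = -18*1/86168 = -9/43084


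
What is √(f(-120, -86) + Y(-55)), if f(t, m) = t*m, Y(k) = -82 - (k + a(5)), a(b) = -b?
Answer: √10298 ≈ 101.48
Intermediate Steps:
Y(k) = -77 - k (Y(k) = -82 - (k - 1*5) = -82 - (k - 5) = -82 - (-5 + k) = -82 + (5 - k) = -77 - k)
f(t, m) = m*t
√(f(-120, -86) + Y(-55)) = √(-86*(-120) + (-77 - 1*(-55))) = √(10320 + (-77 + 55)) = √(10320 - 22) = √10298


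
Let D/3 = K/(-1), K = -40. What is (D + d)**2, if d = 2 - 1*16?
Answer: 11236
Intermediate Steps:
D = 120 (D = 3*(-40/(-1)) = 3*(-40*(-1)) = 3*40 = 120)
d = -14 (d = 2 - 16 = -14)
(D + d)**2 = (120 - 14)**2 = 106**2 = 11236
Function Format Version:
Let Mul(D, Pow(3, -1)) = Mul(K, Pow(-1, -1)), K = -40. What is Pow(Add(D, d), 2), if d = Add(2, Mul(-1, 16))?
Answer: 11236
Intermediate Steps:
D = 120 (D = Mul(3, Mul(-40, Pow(-1, -1))) = Mul(3, Mul(-40, -1)) = Mul(3, 40) = 120)
d = -14 (d = Add(2, -16) = -14)
Pow(Add(D, d), 2) = Pow(Add(120, -14), 2) = Pow(106, 2) = 11236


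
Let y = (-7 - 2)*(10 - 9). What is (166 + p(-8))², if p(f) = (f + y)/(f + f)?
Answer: 7144929/256 ≈ 27910.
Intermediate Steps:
y = -9 (y = -9*1 = -9)
p(f) = (-9 + f)/(2*f) (p(f) = (f - 9)/(f + f) = (-9 + f)/((2*f)) = (-9 + f)*(1/(2*f)) = (-9 + f)/(2*f))
(166 + p(-8))² = (166 + (½)*(-9 - 8)/(-8))² = (166 + (½)*(-⅛)*(-17))² = (166 + 17/16)² = (2673/16)² = 7144929/256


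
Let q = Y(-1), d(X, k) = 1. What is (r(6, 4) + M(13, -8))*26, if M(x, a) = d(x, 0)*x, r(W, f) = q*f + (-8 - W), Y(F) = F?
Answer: -130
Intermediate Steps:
q = -1
r(W, f) = -8 - W - f (r(W, f) = -f + (-8 - W) = -8 - W - f)
M(x, a) = x (M(x, a) = 1*x = x)
(r(6, 4) + M(13, -8))*26 = ((-8 - 1*6 - 1*4) + 13)*26 = ((-8 - 6 - 4) + 13)*26 = (-18 + 13)*26 = -5*26 = -130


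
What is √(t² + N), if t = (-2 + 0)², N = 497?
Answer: 3*√57 ≈ 22.650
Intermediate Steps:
t = 4 (t = (-2)² = 4)
√(t² + N) = √(4² + 497) = √(16 + 497) = √513 = 3*√57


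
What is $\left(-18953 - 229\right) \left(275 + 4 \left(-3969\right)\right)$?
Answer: $299258382$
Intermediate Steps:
$\left(-18953 - 229\right) \left(275 + 4 \left(-3969\right)\right) = - 19182 \left(275 - 15876\right) = \left(-19182\right) \left(-15601\right) = 299258382$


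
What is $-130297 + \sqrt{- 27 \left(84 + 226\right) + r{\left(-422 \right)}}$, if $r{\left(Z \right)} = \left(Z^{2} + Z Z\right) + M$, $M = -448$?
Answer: $-130297 + 5 \sqrt{13894} \approx -1.2971 \cdot 10^{5}$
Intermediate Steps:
$r{\left(Z \right)} = -448 + 2 Z^{2}$ ($r{\left(Z \right)} = \left(Z^{2} + Z Z\right) - 448 = \left(Z^{2} + Z^{2}\right) - 448 = 2 Z^{2} - 448 = -448 + 2 Z^{2}$)
$-130297 + \sqrt{- 27 \left(84 + 226\right) + r{\left(-422 \right)}} = -130297 + \sqrt{- 27 \left(84 + 226\right) - \left(448 - 2 \left(-422\right)^{2}\right)} = -130297 + \sqrt{\left(-27\right) 310 + \left(-448 + 2 \cdot 178084\right)} = -130297 + \sqrt{-8370 + \left(-448 + 356168\right)} = -130297 + \sqrt{-8370 + 355720} = -130297 + \sqrt{347350} = -130297 + 5 \sqrt{13894}$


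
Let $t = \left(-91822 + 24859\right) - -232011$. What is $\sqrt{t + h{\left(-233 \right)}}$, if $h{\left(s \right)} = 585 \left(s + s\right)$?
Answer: $i \sqrt{107562} \approx 327.97 i$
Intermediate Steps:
$t = 165048$ ($t = -66963 + 232011 = 165048$)
$h{\left(s \right)} = 1170 s$ ($h{\left(s \right)} = 585 \cdot 2 s = 1170 s$)
$\sqrt{t + h{\left(-233 \right)}} = \sqrt{165048 + 1170 \left(-233\right)} = \sqrt{165048 - 272610} = \sqrt{-107562} = i \sqrt{107562}$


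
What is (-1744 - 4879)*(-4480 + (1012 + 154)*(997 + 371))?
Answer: -10534596784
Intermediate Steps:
(-1744 - 4879)*(-4480 + (1012 + 154)*(997 + 371)) = -6623*(-4480 + 1166*1368) = -6623*(-4480 + 1595088) = -6623*1590608 = -10534596784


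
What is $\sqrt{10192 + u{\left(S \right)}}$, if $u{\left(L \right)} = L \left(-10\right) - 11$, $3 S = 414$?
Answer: $\sqrt{8801} \approx 93.814$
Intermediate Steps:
$S = 138$ ($S = \frac{1}{3} \cdot 414 = 138$)
$u{\left(L \right)} = -11 - 10 L$ ($u{\left(L \right)} = - 10 L - 11 = -11 - 10 L$)
$\sqrt{10192 + u{\left(S \right)}} = \sqrt{10192 - 1391} = \sqrt{8801}$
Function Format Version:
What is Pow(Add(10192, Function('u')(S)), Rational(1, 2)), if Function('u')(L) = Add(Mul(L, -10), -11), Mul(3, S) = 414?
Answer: Pow(8801, Rational(1, 2)) ≈ 93.814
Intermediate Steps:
S = 138 (S = Mul(Rational(1, 3), 414) = 138)
Function('u')(L) = Add(-11, Mul(-10, L)) (Function('u')(L) = Add(Mul(-10, L), -11) = Add(-11, Mul(-10, L)))
Pow(Add(10192, Function('u')(S)), Rational(1, 2)) = Pow(Add(10192, Add(-11, Mul(-10, 138))), Rational(1, 2)) = Pow(Add(10192, Add(-11, -1380)), Rational(1, 2)) = Pow(Add(10192, -1391), Rational(1, 2)) = Pow(8801, Rational(1, 2))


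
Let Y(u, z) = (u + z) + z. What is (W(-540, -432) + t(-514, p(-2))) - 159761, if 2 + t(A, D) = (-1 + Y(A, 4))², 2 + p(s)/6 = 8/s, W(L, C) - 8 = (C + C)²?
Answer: 843790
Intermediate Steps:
W(L, C) = 8 + 4*C² (W(L, C) = 8 + (C + C)² = 8 + (2*C)² = 8 + 4*C²)
Y(u, z) = u + 2*z
p(s) = -12 + 48/s (p(s) = -12 + 6*(8/s) = -12 + 48/s)
t(A, D) = -2 + (7 + A)² (t(A, D) = -2 + (-1 + (A + 2*4))² = -2 + (-1 + (A + 8))² = -2 + (-1 + (8 + A))² = -2 + (7 + A)²)
(W(-540, -432) + t(-514, p(-2))) - 159761 = ((8 + 4*(-432)²) + (-2 + (7 - 514)²)) - 159761 = ((8 + 4*186624) + (-2 + (-507)²)) - 159761 = ((8 + 746496) + (-2 + 257049)) - 159761 = (746504 + 257047) - 159761 = 1003551 - 159761 = 843790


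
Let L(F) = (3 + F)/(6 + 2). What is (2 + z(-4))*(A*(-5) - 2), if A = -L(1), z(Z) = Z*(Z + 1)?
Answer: 7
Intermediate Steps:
z(Z) = Z*(1 + Z)
L(F) = 3/8 + F/8 (L(F) = (3 + F)/8 = (3 + F)*(1/8) = 3/8 + F/8)
A = -1/2 (A = -(3/8 + (1/8)*1) = -(3/8 + 1/8) = -1*1/2 = -1/2 ≈ -0.50000)
(2 + z(-4))*(A*(-5) - 2) = (2 - 4*(1 - 4))*(-1/2*(-5) - 2) = (2 - 4*(-3))*(5/2 - 2) = (2 + 12)*(1/2) = 14*(1/2) = 7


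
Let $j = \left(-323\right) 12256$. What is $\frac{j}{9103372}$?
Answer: $- \frac{989672}{2275843} \approx -0.43486$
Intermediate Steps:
$j = -3958688$
$\frac{j}{9103372} = - \frac{3958688}{9103372} = \left(-3958688\right) \frac{1}{9103372} = - \frac{989672}{2275843}$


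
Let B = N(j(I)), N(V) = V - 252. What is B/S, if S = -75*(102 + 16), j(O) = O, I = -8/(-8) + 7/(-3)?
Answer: 76/2655 ≈ 0.028625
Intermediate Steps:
I = -4/3 (I = -8*(-1/8) + 7*(-1/3) = 1 - 7/3 = -4/3 ≈ -1.3333)
S = -8850 (S = -75*118 = -8850)
N(V) = -252 + V
B = -760/3 (B = -252 - 4/3 = -760/3 ≈ -253.33)
B/S = -760/3/(-8850) = -760/3*(-1/8850) = 76/2655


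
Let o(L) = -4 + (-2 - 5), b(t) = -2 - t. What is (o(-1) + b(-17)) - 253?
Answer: -249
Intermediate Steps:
o(L) = -11 (o(L) = -4 - 7 = -11)
(o(-1) + b(-17)) - 253 = (-11 + (-2 - 1*(-17))) - 253 = (-11 + (-2 + 17)) - 253 = (-11 + 15) - 253 = 4 - 253 = -249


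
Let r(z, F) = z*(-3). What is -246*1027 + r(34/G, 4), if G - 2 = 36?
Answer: -4800249/19 ≈ -2.5264e+5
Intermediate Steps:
G = 38 (G = 2 + 36 = 38)
r(z, F) = -3*z
-246*1027 + r(34/G, 4) = -246*1027 - 102/38 = -252642 - 102/38 = -252642 - 3*17/19 = -252642 - 51/19 = -4800249/19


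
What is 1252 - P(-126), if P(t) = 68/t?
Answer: 78910/63 ≈ 1252.5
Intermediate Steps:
1252 - P(-126) = 1252 - 68/(-126) = 1252 - 68*(-1)/126 = 1252 - 1*(-34/63) = 1252 + 34/63 = 78910/63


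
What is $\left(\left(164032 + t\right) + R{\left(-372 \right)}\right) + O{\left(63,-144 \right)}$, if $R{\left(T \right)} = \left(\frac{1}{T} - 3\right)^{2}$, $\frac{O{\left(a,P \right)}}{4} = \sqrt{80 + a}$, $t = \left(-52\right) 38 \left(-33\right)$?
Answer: $\frac{31724395849}{138384} + 4 \sqrt{143} \approx 2.293 \cdot 10^{5}$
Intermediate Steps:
$t = 65208$ ($t = \left(-1976\right) \left(-33\right) = 65208$)
$O{\left(a,P \right)} = 4 \sqrt{80 + a}$
$R{\left(T \right)} = \left(-3 + \frac{1}{T}\right)^{2}$
$\left(\left(164032 + t\right) + R{\left(-372 \right)}\right) + O{\left(63,-144 \right)} = \left(\left(164032 + 65208\right) + \frac{\left(-1 + 3 \left(-372\right)\right)^{2}}{138384}\right) + 4 \sqrt{80 + 63} = \left(229240 + \frac{\left(-1 - 1116\right)^{2}}{138384}\right) + 4 \sqrt{143} = \left(229240 + \frac{\left(-1117\right)^{2}}{138384}\right) + 4 \sqrt{143} = \left(229240 + \frac{1}{138384} \cdot 1247689\right) + 4 \sqrt{143} = \left(229240 + \frac{1247689}{138384}\right) + 4 \sqrt{143} = \frac{31724395849}{138384} + 4 \sqrt{143}$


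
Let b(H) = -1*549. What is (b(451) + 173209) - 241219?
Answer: -68559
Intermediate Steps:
b(H) = -549
(b(451) + 173209) - 241219 = (-549 + 173209) - 241219 = 172660 - 241219 = -68559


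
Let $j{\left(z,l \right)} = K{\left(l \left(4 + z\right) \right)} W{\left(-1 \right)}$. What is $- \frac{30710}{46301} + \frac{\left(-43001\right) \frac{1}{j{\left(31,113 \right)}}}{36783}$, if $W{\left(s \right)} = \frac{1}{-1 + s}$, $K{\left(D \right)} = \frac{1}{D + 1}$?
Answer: $\frac{15751577743582}{1703089683} \approx 9248.8$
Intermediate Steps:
$K{\left(D \right)} = \frac{1}{1 + D}$
$j{\left(z,l \right)} = - \frac{1}{2 \left(1 + l \left(4 + z\right)\right)}$ ($j{\left(z,l \right)} = \frac{1}{\left(1 + l \left(4 + z\right)\right) \left(-1 - 1\right)} = \frac{1}{\left(1 + l \left(4 + z\right)\right) \left(-2\right)} = \frac{1}{1 + l \left(4 + z\right)} \left(- \frac{1}{2}\right) = - \frac{1}{2 \left(1 + l \left(4 + z\right)\right)}$)
$- \frac{30710}{46301} + \frac{\left(-43001\right) \frac{1}{j{\left(31,113 \right)}}}{36783} = - \frac{30710}{46301} + \frac{\left(-43001\right) \frac{1}{\left(-1\right) \frac{1}{2 + 2 \cdot 113 \left(4 + 31\right)}}}{36783} = \left(-30710\right) \frac{1}{46301} + - \frac{43001}{\left(-1\right) \frac{1}{2 + 2 \cdot 113 \cdot 35}} \cdot \frac{1}{36783} = - \frac{30710}{46301} + - \frac{43001}{\left(-1\right) \frac{1}{2 + 7910}} \cdot \frac{1}{36783} = - \frac{30710}{46301} + - \frac{43001}{\left(-1\right) \frac{1}{7912}} \cdot \frac{1}{36783} = - \frac{30710}{46301} + - \frac{43001}{- \frac{1}{7912}} \cdot \frac{1}{36783} = - \frac{30710}{46301} + \left(-43001\right) \left(-7912\right) \frac{1}{36783} = - \frac{30710}{46301} + 340223912 \cdot \frac{1}{36783} = - \frac{30710}{46301} + \frac{340223912}{36783} = \frac{15751577743582}{1703089683}$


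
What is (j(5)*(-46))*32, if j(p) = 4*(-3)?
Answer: 17664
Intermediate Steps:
j(p) = -12
(j(5)*(-46))*32 = -12*(-46)*32 = 552*32 = 17664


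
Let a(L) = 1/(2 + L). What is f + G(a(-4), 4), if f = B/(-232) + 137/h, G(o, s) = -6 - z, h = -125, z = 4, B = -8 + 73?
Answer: -329909/29000 ≈ -11.376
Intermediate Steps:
B = 65
G(o, s) = -10 (G(o, s) = -6 - 1*4 = -6 - 4 = -10)
f = -39909/29000 (f = 65/(-232) + 137/(-125) = 65*(-1/232) + 137*(-1/125) = -65/232 - 137/125 = -39909/29000 ≈ -1.3762)
f + G(a(-4), 4) = -39909/29000 - 10 = -329909/29000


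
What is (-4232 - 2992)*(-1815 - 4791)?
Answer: 47721744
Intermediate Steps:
(-4232 - 2992)*(-1815 - 4791) = -7224*(-6606) = 47721744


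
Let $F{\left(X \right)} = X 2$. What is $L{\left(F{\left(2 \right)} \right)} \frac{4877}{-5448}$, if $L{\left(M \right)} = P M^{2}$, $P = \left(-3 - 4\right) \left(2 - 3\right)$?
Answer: $- \frac{68278}{681} \approx -100.26$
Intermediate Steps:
$F{\left(X \right)} = 2 X$
$P = 7$ ($P = \left(-7\right) \left(-1\right) = 7$)
$L{\left(M \right)} = 7 M^{2}$
$L{\left(F{\left(2 \right)} \right)} \frac{4877}{-5448} = 7 \left(2 \cdot 2\right)^{2} \frac{4877}{-5448} = 7 \cdot 4^{2} \cdot 4877 \left(- \frac{1}{5448}\right) = 7 \cdot 16 \left(- \frac{4877}{5448}\right) = 112 \left(- \frac{4877}{5448}\right) = - \frac{68278}{681}$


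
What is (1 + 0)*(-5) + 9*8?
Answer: 67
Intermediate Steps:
(1 + 0)*(-5) + 9*8 = 1*(-5) + 72 = -5 + 72 = 67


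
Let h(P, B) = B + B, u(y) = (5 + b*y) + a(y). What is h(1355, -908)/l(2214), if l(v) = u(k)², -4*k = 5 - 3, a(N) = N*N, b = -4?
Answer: -29056/841 ≈ -34.549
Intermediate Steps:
a(N) = N²
k = -½ (k = -(5 - 3)/4 = -¼*2 = -½ ≈ -0.50000)
u(y) = 5 + y² - 4*y (u(y) = (5 - 4*y) + y² = 5 + y² - 4*y)
h(P, B) = 2*B
l(v) = 841/16 (l(v) = (5 + (-½)² - 4*(-½))² = (5 + ¼ + 2)² = (29/4)² = 841/16)
h(1355, -908)/l(2214) = (2*(-908))/(841/16) = -1816*16/841 = -29056/841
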